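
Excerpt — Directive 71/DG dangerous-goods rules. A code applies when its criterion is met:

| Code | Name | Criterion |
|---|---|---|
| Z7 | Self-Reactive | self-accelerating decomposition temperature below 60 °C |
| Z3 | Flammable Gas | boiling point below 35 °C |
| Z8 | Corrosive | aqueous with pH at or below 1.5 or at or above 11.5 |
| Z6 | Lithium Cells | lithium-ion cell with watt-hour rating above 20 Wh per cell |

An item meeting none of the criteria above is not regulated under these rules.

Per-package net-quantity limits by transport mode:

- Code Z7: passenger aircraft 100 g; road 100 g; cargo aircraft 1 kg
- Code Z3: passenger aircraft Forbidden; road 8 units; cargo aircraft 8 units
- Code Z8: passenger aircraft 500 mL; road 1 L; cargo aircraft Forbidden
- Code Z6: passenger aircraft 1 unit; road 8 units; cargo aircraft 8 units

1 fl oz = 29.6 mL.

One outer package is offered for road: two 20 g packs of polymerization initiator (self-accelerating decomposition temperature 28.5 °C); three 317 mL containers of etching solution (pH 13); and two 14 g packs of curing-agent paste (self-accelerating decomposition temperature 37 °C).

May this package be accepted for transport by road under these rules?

With self-accelerating decomposition temperature 28.5 °C (< 60 °C), the polymerization initiator falls in Code Z7.
With pH 13 (≥ 11.5), the etching solution falls in Code Z8.
Curing-agent paste: self-accelerating decomposition temperature 37 °C < 60 °C → Code Z7 (Self-Reactive).
Code Z7 net quantity: (two 20 g packs = 40 g) + (two 14 g packs = 28 g) = 68 g.
That is within the Code Z7 road limit of 100 g.
Code Z8 quantity: three 317 mL containers = 951 mL.
951 mL is within the road limit of 1 L for Code Z8.
Every hazard code is within its road limit and no segregation rule is violated.

Yes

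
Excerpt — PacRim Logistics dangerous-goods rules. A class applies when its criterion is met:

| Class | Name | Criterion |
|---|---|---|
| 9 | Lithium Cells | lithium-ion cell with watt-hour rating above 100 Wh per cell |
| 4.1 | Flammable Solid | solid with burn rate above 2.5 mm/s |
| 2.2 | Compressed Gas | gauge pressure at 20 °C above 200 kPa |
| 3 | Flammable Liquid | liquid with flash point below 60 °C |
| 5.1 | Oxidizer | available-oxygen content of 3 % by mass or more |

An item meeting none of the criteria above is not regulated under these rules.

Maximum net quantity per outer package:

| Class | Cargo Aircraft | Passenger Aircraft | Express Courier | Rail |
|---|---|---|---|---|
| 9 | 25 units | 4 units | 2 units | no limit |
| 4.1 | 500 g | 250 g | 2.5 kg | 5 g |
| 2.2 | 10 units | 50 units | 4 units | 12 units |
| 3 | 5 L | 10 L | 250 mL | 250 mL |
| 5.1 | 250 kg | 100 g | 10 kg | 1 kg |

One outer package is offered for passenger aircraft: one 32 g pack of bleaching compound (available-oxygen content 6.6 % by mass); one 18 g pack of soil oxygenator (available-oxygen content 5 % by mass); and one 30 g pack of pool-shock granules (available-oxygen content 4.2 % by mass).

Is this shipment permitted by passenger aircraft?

With available-oxygen content 6.6 % by mass (≥ 3 % by mass), the bleaching compound falls in Class 5.1.
Available-oxygen content 5 % by mass meets the Class 5.1 criterion (Oxidizer), so the soil oxygenator is Class 5.1.
With available-oxygen content 4.2 % by mass (≥ 3 % by mass), the pool-shock granules fall in Class 5.1.
Class 5.1 net quantity: 32 g + 18 g + 30 g = 80 g.
80 g is within the passenger aircraft limit of 100 g for Class 5.1.

Yes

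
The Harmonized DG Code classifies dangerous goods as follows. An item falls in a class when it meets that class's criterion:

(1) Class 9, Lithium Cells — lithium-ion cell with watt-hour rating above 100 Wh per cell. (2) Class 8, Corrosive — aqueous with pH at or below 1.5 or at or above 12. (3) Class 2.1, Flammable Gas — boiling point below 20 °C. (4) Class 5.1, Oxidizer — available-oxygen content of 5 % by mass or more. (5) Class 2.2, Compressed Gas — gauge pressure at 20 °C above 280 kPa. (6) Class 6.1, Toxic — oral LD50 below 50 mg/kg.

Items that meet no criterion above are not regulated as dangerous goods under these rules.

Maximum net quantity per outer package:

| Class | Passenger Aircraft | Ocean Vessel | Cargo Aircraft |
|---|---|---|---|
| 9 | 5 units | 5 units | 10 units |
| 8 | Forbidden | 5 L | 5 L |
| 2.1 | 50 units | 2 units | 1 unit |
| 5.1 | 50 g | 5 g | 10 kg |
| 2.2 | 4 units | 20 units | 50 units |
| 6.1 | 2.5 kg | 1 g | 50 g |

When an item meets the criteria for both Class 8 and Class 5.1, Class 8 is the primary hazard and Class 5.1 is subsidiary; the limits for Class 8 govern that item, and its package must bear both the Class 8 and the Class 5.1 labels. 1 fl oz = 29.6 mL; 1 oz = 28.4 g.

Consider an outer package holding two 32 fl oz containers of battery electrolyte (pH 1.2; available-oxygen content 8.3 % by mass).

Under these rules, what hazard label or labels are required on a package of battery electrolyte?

pH 1.2 meets the Class 8 criterion (Corrosive), so the battery electrolyte is Class 8.
With available-oxygen content 8.3 % by mass (≥ 5 % by mass), the battery electrolyte falls in Class 5.1.
By the precedence rule Class 8 is primary and Class 5.1 is subsidiary, and that rule requires both labels on the package.

Class 5.1 and 8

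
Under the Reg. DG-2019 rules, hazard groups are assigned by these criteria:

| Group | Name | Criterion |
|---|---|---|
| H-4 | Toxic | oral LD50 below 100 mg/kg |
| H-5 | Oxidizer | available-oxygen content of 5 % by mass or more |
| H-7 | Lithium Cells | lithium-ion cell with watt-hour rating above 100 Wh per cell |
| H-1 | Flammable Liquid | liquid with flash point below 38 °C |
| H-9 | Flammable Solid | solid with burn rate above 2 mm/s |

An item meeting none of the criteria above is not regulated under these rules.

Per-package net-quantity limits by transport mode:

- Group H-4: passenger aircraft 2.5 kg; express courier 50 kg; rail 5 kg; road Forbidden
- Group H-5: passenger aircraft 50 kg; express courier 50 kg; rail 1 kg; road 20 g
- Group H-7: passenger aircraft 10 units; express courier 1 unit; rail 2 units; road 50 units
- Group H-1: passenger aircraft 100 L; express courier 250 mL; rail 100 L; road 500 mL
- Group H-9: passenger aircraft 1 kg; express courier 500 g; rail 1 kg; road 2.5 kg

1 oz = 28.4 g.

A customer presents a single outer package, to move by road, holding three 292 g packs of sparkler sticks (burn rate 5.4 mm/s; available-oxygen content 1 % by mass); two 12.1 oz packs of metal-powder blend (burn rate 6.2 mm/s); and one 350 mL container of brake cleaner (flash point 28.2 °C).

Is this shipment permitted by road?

Yes

Burn rate 5.4 mm/s meets the Group H-9 criterion (Flammable Solid), so the sparkler sticks are Group H-9.
With burn rate 6.2 mm/s (> 2 mm/s), the metal-powder blend falls in Group H-9.
The brake cleaner has flash point 28.2 °C, which is < 38 °C, so it is Group H-1 (Flammable Liquid).
Group H-9 net quantity: (three 292 g packs = 876 g) + (two 12.1 oz packs = 687.28 g) = 1563.28 g.
1563.28 g is within the road limit of 2.5 kg for Group H-9.
Group H-1 quantity: 350 mL.
350 mL is within the road limit of 500 mL for Group H-1.
Every hazard group is within its road limit and no segregation rule is violated.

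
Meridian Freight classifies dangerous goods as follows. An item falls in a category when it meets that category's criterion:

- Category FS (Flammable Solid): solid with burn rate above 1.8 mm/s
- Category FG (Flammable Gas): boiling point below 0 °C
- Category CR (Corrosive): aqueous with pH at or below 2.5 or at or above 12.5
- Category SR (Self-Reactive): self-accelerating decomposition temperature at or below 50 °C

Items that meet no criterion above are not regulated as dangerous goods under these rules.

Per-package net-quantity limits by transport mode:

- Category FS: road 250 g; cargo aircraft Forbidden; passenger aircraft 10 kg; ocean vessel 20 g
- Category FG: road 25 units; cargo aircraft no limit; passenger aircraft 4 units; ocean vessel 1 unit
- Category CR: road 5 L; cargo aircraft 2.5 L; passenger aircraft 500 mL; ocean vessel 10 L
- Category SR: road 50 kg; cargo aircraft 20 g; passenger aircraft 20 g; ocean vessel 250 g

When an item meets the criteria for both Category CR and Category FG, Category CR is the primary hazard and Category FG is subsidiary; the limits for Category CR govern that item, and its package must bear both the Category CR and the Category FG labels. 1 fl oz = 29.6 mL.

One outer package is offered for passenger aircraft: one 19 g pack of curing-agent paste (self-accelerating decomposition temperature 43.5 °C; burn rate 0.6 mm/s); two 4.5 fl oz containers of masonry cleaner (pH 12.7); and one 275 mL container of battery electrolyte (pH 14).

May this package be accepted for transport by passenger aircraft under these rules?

No

The curing-agent paste has self-accelerating decomposition temperature 43.5 °C, which is ≤ 50 °C, so it is Category SR (Self-Reactive).
With pH 12.7 (≥ 12.5), the masonry cleaner falls in Category CR.
The battery electrolyte has pH 14, which is ≥ 12.5, so it is Category CR (Corrosive).
Total Category CR: (two 4.5 fl oz containers = 266.4 mL) + 275 mL = 541.4 mL.
That exceeds the Category CR passenger aircraft limit of 500 mL.
Category SR quantity: 19 g.
19 g ≤ 20 g (passenger aircraft limit, Category SR) — within limit.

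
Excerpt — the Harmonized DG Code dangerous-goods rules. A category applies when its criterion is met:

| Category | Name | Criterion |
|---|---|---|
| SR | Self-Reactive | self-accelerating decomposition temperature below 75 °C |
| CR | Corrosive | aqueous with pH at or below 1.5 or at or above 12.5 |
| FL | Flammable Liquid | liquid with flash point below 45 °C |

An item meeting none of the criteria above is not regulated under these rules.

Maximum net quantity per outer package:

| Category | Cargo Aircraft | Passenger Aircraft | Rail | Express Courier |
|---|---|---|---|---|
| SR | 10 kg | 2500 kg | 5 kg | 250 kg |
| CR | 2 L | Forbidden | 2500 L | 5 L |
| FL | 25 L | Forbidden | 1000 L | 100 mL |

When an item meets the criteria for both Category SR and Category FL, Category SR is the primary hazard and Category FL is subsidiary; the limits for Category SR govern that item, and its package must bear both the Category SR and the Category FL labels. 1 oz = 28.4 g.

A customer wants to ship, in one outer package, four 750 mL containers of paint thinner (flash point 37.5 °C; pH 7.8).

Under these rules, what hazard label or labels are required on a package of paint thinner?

Flash point 37.5 °C meets the Category FL criterion (Flammable Liquid), so the paint thinner is Category FL.
Only the Category FL label is required.

Category FL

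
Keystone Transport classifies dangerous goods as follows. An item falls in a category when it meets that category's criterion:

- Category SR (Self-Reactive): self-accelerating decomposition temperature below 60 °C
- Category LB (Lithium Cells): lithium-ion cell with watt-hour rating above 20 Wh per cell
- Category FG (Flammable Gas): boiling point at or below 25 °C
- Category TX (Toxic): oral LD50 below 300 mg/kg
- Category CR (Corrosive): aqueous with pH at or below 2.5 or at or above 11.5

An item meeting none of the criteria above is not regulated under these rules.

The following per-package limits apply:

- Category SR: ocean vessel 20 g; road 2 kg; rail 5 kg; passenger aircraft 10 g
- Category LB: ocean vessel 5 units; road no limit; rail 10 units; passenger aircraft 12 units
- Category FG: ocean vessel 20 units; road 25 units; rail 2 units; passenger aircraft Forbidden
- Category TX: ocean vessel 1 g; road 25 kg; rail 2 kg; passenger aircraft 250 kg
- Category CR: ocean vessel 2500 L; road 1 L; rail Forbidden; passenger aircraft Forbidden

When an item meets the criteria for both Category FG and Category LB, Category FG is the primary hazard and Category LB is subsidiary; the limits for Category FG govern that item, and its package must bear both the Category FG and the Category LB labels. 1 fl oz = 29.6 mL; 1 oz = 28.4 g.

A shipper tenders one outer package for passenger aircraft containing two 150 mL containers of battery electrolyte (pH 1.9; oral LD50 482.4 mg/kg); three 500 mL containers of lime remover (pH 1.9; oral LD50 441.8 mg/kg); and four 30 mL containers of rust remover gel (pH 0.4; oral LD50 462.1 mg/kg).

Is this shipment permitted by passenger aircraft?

pH 1.9 meets the Category CR criterion (Corrosive), so the battery electrolyte is Category CR.
Lime remover: pH 1.9 ≤ 2.5 → Category CR (Corrosive).
Rust remover gel: pH 0.4 ≤ 2.5 → Category CR (Corrosive).
Category CR net quantity: (two 150 mL containers = 300 mL) + (three 500 mL containers = 1.5 L) + (four 30 mL containers = 120 mL) = 1.92 L.
By passenger aircraft, Category CR is Forbidden regardless of quantity.

No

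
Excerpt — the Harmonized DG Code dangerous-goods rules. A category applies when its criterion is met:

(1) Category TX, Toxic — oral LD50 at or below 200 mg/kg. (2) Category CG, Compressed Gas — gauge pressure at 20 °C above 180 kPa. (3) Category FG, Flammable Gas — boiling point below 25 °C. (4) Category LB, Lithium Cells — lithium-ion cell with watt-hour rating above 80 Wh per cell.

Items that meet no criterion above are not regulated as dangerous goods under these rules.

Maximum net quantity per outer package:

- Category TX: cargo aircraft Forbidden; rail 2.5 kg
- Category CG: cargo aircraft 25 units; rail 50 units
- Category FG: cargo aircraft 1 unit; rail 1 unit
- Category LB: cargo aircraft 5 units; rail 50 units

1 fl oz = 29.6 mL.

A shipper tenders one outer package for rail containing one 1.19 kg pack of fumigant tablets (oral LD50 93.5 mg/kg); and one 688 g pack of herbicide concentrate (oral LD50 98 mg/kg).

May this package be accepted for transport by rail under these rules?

Yes

With oral LD50 93.5 mg/kg (≤ 200 mg/kg), the fumigant tablets fall in Category TX.
Oral LD50 98 mg/kg meets the Category TX criterion (Toxic), so the herbicide concentrate is Category TX.
Total Category TX: 1.19 kg + 688 g = 1.878 kg.
That is within the Category TX rail limit of 2.5 kg.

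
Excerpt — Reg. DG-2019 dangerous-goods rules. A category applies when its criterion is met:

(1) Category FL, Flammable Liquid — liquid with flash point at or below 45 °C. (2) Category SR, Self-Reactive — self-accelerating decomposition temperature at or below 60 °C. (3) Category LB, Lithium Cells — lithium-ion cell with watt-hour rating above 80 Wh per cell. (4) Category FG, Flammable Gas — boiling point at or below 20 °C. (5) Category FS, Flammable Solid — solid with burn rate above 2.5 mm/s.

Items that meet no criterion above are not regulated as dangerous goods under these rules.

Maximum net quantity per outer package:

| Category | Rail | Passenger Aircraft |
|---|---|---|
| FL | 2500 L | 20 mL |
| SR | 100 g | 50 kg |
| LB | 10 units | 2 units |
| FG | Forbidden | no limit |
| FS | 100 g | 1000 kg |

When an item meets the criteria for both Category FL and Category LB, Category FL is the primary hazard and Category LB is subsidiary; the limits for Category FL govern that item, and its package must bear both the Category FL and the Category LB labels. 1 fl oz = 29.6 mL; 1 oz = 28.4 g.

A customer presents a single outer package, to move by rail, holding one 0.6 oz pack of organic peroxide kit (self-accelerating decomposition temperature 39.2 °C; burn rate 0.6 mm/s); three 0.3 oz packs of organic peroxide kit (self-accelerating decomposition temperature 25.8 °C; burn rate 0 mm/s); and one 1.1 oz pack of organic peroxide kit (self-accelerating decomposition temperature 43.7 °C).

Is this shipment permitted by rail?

Organic peroxide kit: self-accelerating decomposition temperature 39.2 °C ≤ 60 °C → Category SR (Self-Reactive).
Self-accelerating decomposition temperature 25.8 °C meets the Category SR criterion (Self-Reactive), so the organic peroxide kit is Category SR.
Organic peroxide kit: self-accelerating decomposition temperature 43.7 °C ≤ 60 °C → Category SR (Self-Reactive).
Total Category SR: (one 0.6 oz pack = 17.04 g) + (three 0.3 oz packs = 25.56 g) + (one 1.1 oz pack = 31.24 g) = 73.84 g.
That is within the Category SR rail limit of 100 g.

Yes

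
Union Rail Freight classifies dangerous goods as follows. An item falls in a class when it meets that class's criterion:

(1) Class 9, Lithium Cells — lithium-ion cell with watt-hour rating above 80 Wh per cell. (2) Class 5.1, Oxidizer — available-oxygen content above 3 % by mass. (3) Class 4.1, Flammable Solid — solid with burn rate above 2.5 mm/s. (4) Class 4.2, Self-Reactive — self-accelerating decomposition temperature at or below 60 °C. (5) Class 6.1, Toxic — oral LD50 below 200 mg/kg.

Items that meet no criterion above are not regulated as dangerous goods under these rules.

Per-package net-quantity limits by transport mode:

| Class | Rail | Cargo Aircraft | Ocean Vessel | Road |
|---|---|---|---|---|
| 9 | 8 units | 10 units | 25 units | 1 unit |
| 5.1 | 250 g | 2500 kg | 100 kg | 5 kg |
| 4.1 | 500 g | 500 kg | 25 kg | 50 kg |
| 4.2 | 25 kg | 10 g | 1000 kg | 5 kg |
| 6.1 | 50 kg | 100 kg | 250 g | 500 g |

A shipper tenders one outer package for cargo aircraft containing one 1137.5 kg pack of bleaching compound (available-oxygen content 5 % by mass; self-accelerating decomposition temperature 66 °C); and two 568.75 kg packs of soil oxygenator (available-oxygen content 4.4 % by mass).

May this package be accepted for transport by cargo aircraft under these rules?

Available-oxygen content 5 % by mass meets the Class 5.1 criterion (Oxidizer), so the bleaching compound is Class 5.1.
The soil oxygenator has available-oxygen content 4.4 % by mass, which is > 3 % by mass, so it is Class 5.1 (Oxidizer).
Total Class 5.1: 1137.5 kg + (two 568.75 kg packs = 1137.5 kg) = 2275 kg.
2275 kg is within the cargo aircraft limit of 2500 kg for Class 5.1.

Yes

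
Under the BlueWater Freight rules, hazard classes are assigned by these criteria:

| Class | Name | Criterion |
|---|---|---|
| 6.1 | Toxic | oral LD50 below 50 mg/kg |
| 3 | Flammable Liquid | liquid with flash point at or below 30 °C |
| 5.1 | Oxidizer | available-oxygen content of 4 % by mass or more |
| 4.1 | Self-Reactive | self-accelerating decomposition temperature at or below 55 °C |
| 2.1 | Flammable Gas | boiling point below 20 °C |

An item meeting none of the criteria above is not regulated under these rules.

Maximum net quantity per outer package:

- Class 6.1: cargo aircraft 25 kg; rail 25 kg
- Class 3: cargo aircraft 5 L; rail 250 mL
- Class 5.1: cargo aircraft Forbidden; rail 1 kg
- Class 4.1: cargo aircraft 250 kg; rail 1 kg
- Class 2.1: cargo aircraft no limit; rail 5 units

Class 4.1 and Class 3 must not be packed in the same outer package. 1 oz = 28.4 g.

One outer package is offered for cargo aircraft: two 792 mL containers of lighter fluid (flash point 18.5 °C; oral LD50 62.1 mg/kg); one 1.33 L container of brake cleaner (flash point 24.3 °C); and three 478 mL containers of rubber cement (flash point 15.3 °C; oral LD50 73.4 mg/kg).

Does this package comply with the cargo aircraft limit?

With flash point 18.5 °C (≤ 30 °C), the lighter fluid falls in Class 3.
Flash point 24.3 °C meets the Class 3 criterion (Flammable Liquid), so the brake cleaner is Class 3.
The rubber cement has flash point 15.3 °C, which is ≤ 30 °C, so it is Class 3 (Flammable Liquid).
Class 3 net quantity: (two 792 mL containers = 1.584 L) + 1.33 L + (three 478 mL containers = 1.434 L) = 4.348 L.
4.348 L ≤ 5 L (cargo aircraft limit, Class 3) — within limit.

Yes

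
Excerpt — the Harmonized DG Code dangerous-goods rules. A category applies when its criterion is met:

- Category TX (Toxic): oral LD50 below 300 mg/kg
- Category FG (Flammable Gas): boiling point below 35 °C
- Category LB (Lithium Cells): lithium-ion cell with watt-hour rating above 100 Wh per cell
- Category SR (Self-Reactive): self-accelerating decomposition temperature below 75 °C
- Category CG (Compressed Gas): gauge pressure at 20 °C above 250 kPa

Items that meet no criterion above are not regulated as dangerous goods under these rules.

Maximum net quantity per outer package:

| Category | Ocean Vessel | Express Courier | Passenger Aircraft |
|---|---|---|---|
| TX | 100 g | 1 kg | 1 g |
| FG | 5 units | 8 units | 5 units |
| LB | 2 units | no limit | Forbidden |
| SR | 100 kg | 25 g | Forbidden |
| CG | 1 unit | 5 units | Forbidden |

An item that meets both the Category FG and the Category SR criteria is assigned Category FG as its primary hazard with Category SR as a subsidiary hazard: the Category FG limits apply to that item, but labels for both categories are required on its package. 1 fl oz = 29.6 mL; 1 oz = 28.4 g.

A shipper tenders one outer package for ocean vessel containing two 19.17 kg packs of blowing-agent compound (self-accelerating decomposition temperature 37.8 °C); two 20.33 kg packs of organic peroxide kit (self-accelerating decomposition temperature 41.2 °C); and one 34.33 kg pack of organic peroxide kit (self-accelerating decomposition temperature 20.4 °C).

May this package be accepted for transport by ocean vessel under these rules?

Blowing-agent compound: self-accelerating decomposition temperature 37.8 °C < 75 °C → Category SR (Self-Reactive).
Self-accelerating decomposition temperature 41.2 °C meets the Category SR criterion (Self-Reactive), so the organic peroxide kit is Category SR.
Organic peroxide kit: self-accelerating decomposition temperature 20.4 °C < 75 °C → Category SR (Self-Reactive).
Total Category SR: (two 19.17 kg packs = 38.34 kg) + (two 20.33 kg packs = 40.66 kg) + 34.33 kg = 113.33 kg.
That exceeds the Category SR ocean vessel limit of 100 kg.

No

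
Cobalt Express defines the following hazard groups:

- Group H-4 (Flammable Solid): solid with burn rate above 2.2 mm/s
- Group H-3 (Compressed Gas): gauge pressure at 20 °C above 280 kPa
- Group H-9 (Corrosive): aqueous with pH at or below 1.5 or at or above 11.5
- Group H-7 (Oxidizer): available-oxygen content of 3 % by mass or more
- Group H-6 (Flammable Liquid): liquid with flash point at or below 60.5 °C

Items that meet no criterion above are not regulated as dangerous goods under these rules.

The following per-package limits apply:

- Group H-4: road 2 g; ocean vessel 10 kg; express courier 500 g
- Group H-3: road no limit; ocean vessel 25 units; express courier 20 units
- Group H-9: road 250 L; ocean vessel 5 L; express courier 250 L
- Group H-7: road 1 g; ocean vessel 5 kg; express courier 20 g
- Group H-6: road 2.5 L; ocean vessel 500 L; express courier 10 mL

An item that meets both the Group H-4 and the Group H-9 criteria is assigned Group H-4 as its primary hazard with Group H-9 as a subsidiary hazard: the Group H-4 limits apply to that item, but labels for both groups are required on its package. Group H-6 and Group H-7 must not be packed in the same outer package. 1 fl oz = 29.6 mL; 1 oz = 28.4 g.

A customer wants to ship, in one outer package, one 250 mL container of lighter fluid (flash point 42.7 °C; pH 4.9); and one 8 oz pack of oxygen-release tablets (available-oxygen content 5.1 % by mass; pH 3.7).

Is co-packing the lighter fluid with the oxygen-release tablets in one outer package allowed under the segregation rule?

No

Flash point 42.7 °C meets the Group H-6 criterion (Flammable Liquid), so the lighter fluid is Group H-6.
With available-oxygen content 5.1 % by mass (≥ 3 % by mass), the oxygen-release tablets fall in Group H-7.
Group H-6 and Group H-7 may not share an outer package.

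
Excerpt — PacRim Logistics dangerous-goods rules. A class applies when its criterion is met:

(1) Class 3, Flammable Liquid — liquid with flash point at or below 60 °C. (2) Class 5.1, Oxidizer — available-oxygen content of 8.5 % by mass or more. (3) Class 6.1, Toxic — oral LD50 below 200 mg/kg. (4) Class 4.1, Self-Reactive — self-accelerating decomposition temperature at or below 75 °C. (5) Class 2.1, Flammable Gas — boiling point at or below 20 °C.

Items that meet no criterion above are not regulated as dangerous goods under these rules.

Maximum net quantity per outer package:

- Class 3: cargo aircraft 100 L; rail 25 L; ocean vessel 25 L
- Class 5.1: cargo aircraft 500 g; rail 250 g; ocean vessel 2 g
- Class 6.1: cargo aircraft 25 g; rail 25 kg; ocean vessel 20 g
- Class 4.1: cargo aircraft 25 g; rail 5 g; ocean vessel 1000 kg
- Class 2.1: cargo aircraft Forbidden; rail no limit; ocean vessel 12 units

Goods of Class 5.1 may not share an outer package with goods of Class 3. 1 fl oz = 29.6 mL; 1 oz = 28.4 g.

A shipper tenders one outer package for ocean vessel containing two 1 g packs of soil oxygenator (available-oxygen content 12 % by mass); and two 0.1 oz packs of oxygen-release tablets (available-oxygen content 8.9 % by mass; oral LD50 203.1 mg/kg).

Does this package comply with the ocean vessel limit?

No

The soil oxygenator has available-oxygen content 12 % by mass, which is ≥ 8.5 % by mass, so it is Class 5.1 (Oxidizer).
With available-oxygen content 8.9 % by mass (≥ 8.5 % by mass), the oxygen-release tablets fall in Class 5.1.
Total Class 5.1: (two 1 g packs = 2 g) + (two 0.1 oz packs = 5.68 g) = 7.68 g.
7.68 g > 2 g (ocean vessel limit, Class 5.1) — over the limit.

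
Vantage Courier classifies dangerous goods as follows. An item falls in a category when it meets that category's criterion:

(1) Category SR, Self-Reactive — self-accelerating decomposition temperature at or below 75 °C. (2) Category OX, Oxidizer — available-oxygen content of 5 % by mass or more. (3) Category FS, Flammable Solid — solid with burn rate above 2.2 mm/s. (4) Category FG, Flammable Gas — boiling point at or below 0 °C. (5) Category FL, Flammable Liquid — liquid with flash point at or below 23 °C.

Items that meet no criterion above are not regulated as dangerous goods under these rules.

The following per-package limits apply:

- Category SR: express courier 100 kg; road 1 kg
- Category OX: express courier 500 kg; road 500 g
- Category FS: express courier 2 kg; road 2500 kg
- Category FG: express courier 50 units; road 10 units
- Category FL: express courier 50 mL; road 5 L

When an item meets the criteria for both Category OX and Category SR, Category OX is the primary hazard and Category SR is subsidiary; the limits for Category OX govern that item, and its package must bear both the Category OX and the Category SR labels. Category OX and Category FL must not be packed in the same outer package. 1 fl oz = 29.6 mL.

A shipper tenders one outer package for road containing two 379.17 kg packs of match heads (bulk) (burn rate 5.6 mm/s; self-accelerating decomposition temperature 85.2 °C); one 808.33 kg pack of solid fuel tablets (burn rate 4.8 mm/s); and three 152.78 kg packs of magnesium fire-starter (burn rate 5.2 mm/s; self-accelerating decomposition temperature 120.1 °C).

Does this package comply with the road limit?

Yes

The match heads (bulk) have burn rate 5.6 mm/s, which is > 2.2 mm/s, so they are Category FS (Flammable Solid).
With burn rate 4.8 mm/s (> 2.2 mm/s), the solid fuel tablets fall in Category FS.
Magnesium fire-starter: burn rate 5.2 mm/s > 2.2 mm/s → Category FS (Flammable Solid).
Category FS net quantity: (two 379.17 kg packs = 758.34 kg) + 808.33 kg + (three 152.78 kg packs = 458.34 kg) = 2025.01 kg.
2025.01 kg ≤ 2500 kg (road limit, Category FS) — within limit.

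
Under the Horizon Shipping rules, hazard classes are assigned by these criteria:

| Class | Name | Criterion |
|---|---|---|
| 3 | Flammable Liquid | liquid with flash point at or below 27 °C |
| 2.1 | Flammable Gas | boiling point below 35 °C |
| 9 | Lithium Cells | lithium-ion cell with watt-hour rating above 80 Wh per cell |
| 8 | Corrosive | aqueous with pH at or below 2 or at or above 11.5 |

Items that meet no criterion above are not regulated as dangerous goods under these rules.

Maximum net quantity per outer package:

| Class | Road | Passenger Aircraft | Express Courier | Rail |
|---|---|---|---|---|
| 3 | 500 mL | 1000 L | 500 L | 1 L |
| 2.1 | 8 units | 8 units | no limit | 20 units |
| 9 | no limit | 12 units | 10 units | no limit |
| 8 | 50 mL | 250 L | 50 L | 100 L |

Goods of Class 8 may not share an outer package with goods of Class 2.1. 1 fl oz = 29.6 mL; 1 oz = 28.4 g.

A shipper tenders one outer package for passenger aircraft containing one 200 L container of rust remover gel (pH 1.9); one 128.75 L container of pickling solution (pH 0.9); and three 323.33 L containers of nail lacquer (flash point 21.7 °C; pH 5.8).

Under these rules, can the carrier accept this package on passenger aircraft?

No

The rust remover gel has pH 1.9, which is ≤ 2, so it is Class 8 (Corrosive).
With pH 0.9 (≤ 2), the pickling solution falls in Class 8.
With flash point 21.7 °C (≤ 27 °C), the nail lacquer falls in Class 3.
Class 8 net quantity: 200 L + 128.75 L = 328.75 L.
328.75 L > 250 L (passenger aircraft limit, Class 8) — over the limit.
Class 3 quantity: three 323.33 L containers = 969.99 L.
969.99 L ≤ 1000 L (passenger aircraft limit, Class 3) — within limit.
The segregation rule (Class 8 with Class 2.1) does not apply to Class 8 with Class 3.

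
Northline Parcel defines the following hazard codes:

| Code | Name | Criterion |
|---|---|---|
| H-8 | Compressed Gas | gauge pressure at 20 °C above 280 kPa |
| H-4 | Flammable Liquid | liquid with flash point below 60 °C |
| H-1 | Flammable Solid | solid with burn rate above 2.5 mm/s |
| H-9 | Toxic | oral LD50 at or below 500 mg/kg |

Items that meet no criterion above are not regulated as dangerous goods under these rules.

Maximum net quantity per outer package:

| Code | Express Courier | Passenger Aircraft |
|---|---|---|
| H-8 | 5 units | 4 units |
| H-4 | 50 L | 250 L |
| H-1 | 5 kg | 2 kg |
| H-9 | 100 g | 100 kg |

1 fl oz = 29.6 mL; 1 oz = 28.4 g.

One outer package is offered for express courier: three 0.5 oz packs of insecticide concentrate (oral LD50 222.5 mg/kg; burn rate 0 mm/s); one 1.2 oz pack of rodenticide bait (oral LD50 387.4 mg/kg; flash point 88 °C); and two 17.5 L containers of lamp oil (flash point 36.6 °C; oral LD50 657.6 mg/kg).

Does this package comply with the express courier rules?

The insecticide concentrate has oral LD50 222.5 mg/kg, which is ≤ 500 mg/kg, so it is Code H-9 (Toxic).
Oral LD50 387.4 mg/kg meets the Code H-9 criterion (Toxic), so the rodenticide bait is Code H-9.
Flash point 36.6 °C meets the Code H-4 criterion (Flammable Liquid), so the lamp oil is Code H-4.
Total Code H-9: (three 0.5 oz packs = 42.6 g) + (one 1.2 oz pack = 34.08 g) = 76.68 g.
That is within the Code H-9 express courier limit of 100 g.
Code H-4 quantity: two 17.5 L containers = 35 L.
That is within the Code H-4 express courier limit of 50 L.
Every hazard code is within its express courier limit and no segregation rule is violated.

Yes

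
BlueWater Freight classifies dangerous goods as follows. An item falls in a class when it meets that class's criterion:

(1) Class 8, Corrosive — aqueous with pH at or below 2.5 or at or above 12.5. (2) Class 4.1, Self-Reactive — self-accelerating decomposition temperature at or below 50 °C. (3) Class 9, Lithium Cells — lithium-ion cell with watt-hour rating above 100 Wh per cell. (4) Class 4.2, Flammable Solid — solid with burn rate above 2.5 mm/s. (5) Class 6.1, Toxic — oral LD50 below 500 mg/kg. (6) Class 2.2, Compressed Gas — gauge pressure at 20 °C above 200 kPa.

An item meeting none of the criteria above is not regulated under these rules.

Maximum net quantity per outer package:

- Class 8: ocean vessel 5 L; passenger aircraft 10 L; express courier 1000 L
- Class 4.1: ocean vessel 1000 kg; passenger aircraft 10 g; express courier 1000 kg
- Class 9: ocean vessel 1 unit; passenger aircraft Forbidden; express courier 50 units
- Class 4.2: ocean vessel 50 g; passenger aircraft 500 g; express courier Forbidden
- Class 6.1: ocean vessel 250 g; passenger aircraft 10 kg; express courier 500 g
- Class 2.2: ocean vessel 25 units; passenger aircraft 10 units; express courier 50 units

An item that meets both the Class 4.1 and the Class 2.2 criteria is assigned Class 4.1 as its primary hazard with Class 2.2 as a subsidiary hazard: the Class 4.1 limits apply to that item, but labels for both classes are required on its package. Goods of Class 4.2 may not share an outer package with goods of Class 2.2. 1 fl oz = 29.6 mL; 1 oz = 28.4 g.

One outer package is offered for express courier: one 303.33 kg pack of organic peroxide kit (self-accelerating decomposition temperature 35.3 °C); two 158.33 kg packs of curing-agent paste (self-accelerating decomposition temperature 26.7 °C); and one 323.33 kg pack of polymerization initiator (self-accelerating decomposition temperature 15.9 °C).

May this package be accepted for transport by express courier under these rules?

Yes

With self-accelerating decomposition temperature 35.3 °C (≤ 50 °C), the organic peroxide kit falls in Class 4.1.
With self-accelerating decomposition temperature 26.7 °C (≤ 50 °C), the curing-agent paste falls in Class 4.1.
With self-accelerating decomposition temperature 15.9 °C (≤ 50 °C), the polymerization initiator falls in Class 4.1.
Total Class 4.1: 303.33 kg + (two 158.33 kg packs = 316.66 kg) + 323.33 kg = 943.32 kg.
943.32 kg is within the express courier limit of 1000 kg for Class 4.1.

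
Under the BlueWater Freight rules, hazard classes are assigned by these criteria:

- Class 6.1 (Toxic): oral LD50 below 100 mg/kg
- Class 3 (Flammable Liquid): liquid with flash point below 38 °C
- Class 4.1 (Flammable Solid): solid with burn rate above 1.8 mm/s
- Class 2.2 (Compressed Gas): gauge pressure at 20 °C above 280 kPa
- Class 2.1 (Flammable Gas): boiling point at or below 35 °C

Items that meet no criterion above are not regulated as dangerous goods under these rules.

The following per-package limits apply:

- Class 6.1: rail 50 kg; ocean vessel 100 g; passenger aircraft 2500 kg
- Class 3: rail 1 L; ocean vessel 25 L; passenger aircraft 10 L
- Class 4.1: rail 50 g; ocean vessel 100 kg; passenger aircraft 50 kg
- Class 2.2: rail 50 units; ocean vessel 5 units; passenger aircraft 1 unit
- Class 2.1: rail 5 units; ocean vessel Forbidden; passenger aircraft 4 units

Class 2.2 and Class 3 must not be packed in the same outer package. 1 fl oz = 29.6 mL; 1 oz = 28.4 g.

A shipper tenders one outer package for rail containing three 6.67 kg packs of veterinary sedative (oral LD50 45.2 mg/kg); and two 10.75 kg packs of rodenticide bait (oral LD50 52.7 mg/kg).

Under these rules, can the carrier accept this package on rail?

Yes

With oral LD50 45.2 mg/kg (< 100 mg/kg), the veterinary sedative falls in Class 6.1.
Oral LD50 52.7 mg/kg meets the Class 6.1 criterion (Toxic), so the rodenticide bait is Class 6.1.
Total Class 6.1: (three 6.67 kg packs = 20.01 kg) + (two 10.75 kg packs = 21.5 kg) = 41.51 kg.
That is within the Class 6.1 rail limit of 50 kg.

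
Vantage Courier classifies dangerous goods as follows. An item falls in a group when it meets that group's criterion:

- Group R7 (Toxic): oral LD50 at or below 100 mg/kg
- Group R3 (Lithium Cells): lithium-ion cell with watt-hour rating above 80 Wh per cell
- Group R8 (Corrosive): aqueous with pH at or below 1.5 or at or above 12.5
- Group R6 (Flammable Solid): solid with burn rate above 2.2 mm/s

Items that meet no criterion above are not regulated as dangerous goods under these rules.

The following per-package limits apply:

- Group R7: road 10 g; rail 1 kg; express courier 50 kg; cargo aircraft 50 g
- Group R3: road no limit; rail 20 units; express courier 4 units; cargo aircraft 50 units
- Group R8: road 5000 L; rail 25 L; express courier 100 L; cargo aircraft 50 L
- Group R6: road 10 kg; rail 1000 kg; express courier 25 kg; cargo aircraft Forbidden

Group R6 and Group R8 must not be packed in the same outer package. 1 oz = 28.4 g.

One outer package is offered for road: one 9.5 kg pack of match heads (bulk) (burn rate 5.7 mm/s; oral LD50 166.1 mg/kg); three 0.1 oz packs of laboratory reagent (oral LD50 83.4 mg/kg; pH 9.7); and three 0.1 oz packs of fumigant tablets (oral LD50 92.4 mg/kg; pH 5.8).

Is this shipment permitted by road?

The match heads (bulk) have burn rate 5.7 mm/s, which is > 2.2 mm/s, so they are Group R6 (Flammable Solid).
With oral LD50 83.4 mg/kg (≤ 100 mg/kg), the laboratory reagent falls in Group R7.
Fumigant tablets: oral LD50 92.4 mg/kg ≤ 100 mg/kg → Group R7 (Toxic).
Group R7 net quantity: (three 0.1 oz packs = 8.52 g) + (three 0.1 oz packs = 8.52 g) = 17.04 g.
That exceeds the Group R7 road limit of 10 g.
Group R6 quantity: 9.5 kg.
That is within the Group R6 road limit of 10 kg.
The segregation rule (Group R6 with Group R8) does not apply to Group R7 with Group R6.

No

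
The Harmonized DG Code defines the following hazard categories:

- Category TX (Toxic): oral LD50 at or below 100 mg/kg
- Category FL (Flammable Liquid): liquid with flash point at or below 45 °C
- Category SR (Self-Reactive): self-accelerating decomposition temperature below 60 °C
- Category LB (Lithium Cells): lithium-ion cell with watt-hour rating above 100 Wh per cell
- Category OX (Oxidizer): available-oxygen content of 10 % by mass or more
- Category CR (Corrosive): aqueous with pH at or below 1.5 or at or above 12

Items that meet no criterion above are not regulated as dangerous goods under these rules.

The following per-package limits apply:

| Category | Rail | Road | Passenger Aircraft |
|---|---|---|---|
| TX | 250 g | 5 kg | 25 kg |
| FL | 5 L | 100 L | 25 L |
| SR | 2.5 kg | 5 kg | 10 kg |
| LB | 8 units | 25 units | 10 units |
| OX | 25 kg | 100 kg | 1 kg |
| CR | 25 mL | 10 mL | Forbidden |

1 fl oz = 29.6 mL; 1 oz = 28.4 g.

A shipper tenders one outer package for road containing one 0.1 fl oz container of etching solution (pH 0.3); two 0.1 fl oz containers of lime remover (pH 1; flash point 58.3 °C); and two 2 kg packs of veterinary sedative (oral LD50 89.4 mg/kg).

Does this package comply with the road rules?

With pH 0.3 (≤ 1.5), the etching solution falls in Category CR.
pH 1 meets the Category CR criterion (Corrosive), so the lime remover is Category CR.
The veterinary sedative has oral LD50 89.4 mg/kg, which is ≤ 100 mg/kg, so it is Category TX (Toxic).
Category CR net quantity: (one 0.1 fl oz container = 2.96 mL) + (two 0.1 fl oz containers = 5.92 mL) = 8.88 mL.
8.88 mL is within the road limit of 10 mL for Category CR.
Category TX quantity: two 2 kg packs = 4 kg.
4 kg ≤ 5 kg (road limit, Category TX) — within limit.
Every hazard category is within its road limit and no segregation rule is violated.

Yes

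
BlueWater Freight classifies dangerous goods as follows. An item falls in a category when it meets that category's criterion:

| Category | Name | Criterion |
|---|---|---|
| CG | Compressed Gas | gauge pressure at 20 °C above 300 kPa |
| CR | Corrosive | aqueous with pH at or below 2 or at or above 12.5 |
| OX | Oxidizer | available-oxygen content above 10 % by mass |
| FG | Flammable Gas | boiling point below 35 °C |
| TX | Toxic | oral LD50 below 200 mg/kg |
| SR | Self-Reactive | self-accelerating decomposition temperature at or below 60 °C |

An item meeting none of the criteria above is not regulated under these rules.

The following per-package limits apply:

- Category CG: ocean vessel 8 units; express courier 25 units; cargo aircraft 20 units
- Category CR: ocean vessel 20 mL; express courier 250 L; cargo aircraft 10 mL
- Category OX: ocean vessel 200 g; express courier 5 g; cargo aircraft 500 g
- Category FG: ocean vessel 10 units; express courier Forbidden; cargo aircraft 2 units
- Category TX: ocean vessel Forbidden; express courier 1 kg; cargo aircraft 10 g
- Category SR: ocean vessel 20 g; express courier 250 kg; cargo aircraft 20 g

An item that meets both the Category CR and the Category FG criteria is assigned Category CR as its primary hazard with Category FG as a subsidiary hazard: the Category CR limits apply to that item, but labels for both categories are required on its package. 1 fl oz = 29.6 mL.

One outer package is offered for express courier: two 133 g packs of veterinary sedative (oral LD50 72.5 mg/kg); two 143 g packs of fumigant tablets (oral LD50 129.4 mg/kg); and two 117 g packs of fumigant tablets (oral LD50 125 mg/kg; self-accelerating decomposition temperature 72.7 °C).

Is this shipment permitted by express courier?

Oral LD50 72.5 mg/kg meets the Category TX criterion (Toxic), so the veterinary sedative is Category TX.
The fumigant tablets have oral LD50 129.4 mg/kg, which is < 200 mg/kg, so they are Category TX (Toxic).
Fumigant tablets: oral LD50 125 mg/kg < 200 mg/kg → Category TX (Toxic).
Total Category TX: (two 133 g packs = 266 g) + (two 143 g packs = 286 g) + (two 117 g packs = 234 g) = 786 g.
786 g ≤ 1 kg (express courier limit, Category TX) — within limit.

Yes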